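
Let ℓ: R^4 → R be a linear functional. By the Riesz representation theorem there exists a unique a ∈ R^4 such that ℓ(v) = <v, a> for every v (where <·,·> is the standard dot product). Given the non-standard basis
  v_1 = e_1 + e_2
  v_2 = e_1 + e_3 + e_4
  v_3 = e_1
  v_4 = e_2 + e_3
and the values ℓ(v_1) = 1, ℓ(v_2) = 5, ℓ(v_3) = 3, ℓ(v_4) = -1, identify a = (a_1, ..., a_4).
a = (3, -2, 1, 1)

Write a = (a_1, ..., a_4) in the standard basis. For each basis vector v_i, ℓ(v_i) = <v_i, a> is a linear equation in the a_j's. Collect the n equations into a matrix system V a = ℓ, where row i of V is v_i (expressed in the standard basis). Since V is invertible (lower-triangular with 1s on the diagonal, up to permutation), solve by back-substitution:
  V =
[[1, 1, 0, 0],
 [1, 0, 1, 1],
 [1, 0, 0, 0],
 [0, 1, 1, 0]]
  V a = (1, 5, 3, -1)
Solving gives a = (3, -2, 1, 1).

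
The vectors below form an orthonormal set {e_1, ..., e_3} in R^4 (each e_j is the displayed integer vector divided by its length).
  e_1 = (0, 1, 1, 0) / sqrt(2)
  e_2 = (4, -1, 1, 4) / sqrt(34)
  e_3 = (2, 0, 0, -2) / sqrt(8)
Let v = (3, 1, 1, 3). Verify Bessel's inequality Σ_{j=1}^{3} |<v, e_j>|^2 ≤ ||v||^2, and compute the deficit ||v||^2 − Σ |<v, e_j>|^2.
Σ |<v, e_j>|^2 = 322/17; ||v||^2 = 20; deficit = 18/17

Write each e_j = u_j / sqrt(<u_j, u_j>) where u_j is the displayed integer vector. Then <v, e_j> = <v, u_j> / sqrt(<u_j, u_j>), so |<v, e_j>|^2 = <v, u_j>^2 / <u_j, u_j>.
Coefficients: <v, e_1> = 2/sqrt(2), <v, e_2> = 24/sqrt(34), <v, e_3> = 0/sqrt(8).
Square and sum: Σ |<v, e_j>|^2 = 322/17.
Compute ||v||^2 = v·v = 20.
Deficit = 20 − 322/17 = 18/17 ≥ 0, confirming Bessel's inequality. (The deficit equals ||v − Σ <v,e_j> e_j||^2, the squared distance from v to span{e_j}.)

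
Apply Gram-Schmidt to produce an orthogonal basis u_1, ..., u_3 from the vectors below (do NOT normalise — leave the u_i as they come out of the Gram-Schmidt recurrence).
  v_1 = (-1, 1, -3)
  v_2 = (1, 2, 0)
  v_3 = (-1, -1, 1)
Orthogonal basis:
  u_1 = (-1, 1, -3)
  u_2 = (12/11, 21/11, 3/11)
  u_3 = (-2/3, 1/3, 1/3)

Apply the Gram-Schmidt recurrence
  u_1 = v_1
  u_i = v_i − Σ_{j<i} ((v_i · u_j) / (u_j · u_j)) · u_j.

Step by step this gives:
  u_1 = (-1, 1, -3)
  u_2 = (12/11, 21/11, 3/11)
  u_3 = (-2/3, 1/3, 1/3)

Orthogonality check:
  u_2 · u_1 = 0 (should be 0)
  u_3 · u_1 = 0 (should be 0)
  u_3 · u_2 = 0 (should be 0)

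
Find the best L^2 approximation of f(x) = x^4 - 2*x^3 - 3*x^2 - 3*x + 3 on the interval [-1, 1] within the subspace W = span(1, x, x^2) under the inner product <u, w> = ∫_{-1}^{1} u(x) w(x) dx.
g(x) = -15*x^2/7 - 21*x/5 + 102/35

The best approximation g ∈ W is the orthogonal projection of f onto W. Writing g = a_0 + a_1 x + a_2 x^2, the coefficients solve the normal equations G · a = b where
  G_{ij} = <φ_i, φ_j> and b_i = <f, φ_i>, with φ_0 = 1, φ_1 = x, φ_2 = x^2.
G =
  [2, 0, 2/3]
  [0, 2/3, 0]
  [2/3, 0, 2/5],
b = (22/5, -14/5, 38/35).
Solving gives a_0 = 102/35, a_1 = -21/5, a_2 = -15/7, so
  g(x) = -15*x^2/7 - 21*x/5 + 102/35.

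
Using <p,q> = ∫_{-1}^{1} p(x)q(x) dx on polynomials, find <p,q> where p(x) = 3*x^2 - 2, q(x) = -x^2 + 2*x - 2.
<p,q> = 62/15

Expand the product: p(x)·q(x) = -3*x^4 + 6*x^3 - 4*x^2 - 4*x + 4.
∫_{-1}^{1} of each monomial x^k gives [2/(k+1) if k even, 0 if k odd]. Integrating term-by-term (or equivalently evaluating the antiderivative F(x) = -3*x^5/5 + 3*x^4/2 - 4*x^3/3 - 2*x^2 + 4*x at the endpoints):
  F(1) − F(−1) = 47/30 − (-77/30) = 62/15.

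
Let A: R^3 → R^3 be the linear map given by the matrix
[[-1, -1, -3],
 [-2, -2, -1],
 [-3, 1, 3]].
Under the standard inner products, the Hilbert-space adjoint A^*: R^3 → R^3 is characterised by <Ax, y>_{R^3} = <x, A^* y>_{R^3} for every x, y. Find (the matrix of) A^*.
A^* = A^T =
[[-1, -2, -3],
 [-1, -2, 1],
 [-3, -1, 3]]

For real matrices with standard dot products, the defining identity <Ax, y> = <x, A^* y> gives (Ax)^T y = x^T (A^*) y, i.e. x^T A^T y = x^T (A^*) y. Since this holds for all x, y, we must have A^* = A^T. Therefore
A^* =
[[-1, -2, -3],
 [-1, -2, 1],
 [-3, -1, 3]].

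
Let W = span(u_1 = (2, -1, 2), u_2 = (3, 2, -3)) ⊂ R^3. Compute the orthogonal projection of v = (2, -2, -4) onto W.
proj_W(v) = (167/97, 130/97, -199/97)

Set up U = [u_1 | ... | u_2] ∈ R^(3×2). The projector onto W = col(U) is P = U (U^T U)^(-1) U^T.
Compute U^T U =
  [9, -2]
  [-2, 22],
and U^T v = (-2, 14).
Solve U^T U · c = U^T v for the coefficients: c = (-8/97, 61/97). The projection is proj_W(v) = U c.
Check: (v - proj_W(v)) · u_1 = 0  (should be 0).
Check: (v - proj_W(v)) · u_2 = 0  (should be 0).
Result: proj_W(v) = (167/97, 130/97, -199/97).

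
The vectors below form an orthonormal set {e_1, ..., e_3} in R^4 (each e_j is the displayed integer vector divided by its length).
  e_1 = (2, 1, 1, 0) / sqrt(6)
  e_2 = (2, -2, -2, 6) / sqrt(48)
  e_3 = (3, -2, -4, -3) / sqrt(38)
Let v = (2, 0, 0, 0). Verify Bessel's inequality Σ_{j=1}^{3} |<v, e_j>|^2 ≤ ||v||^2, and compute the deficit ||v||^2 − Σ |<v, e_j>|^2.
Σ |<v, e_j>|^2 = 75/19; ||v||^2 = 4; deficit = 1/19

Write each e_j = u_j / sqrt(<u_j, u_j>) where u_j is the displayed integer vector. Then <v, e_j> = <v, u_j> / sqrt(<u_j, u_j>), so |<v, e_j>|^2 = <v, u_j>^2 / <u_j, u_j>.
Coefficients: <v, e_1> = 4/sqrt(6), <v, e_2> = 4/sqrt(48), <v, e_3> = 6/sqrt(38).
Square and sum: Σ |<v, e_j>|^2 = 75/19.
Compute ||v||^2 = v·v = 4.
Deficit = 4 − 75/19 = 1/19 ≥ 0, confirming Bessel's inequality. (The deficit equals ||v − Σ <v,e_j> e_j||^2, the squared distance from v to span{e_j}.)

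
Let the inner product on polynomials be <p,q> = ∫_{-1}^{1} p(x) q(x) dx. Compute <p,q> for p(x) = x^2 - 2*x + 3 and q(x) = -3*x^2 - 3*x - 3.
<p,q> = -116/5

Expand the product: p(x)·q(x) = -3*x^4 + 3*x^3 - 6*x^2 - 3*x - 9.
∫_{-1}^{1} of each monomial x^k gives [2/(k+1) if k even, 0 if k odd]. Integrating term-by-term (or equivalently evaluating the antiderivative F(x) = -3*x^5/5 + 3*x^4/4 - 2*x^3 - 3*x^2/2 - 9*x at the endpoints):
  F(1) − F(−1) = -247/20 − (217/20) = -116/5.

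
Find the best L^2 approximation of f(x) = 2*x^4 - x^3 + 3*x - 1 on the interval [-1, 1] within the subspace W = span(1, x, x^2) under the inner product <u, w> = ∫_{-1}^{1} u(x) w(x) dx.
g(x) = 12*x^2/7 + 12*x/5 - 41/35

The best approximation g ∈ W is the orthogonal projection of f onto W. Writing g = a_0 + a_1 x + a_2 x^2, the coefficients solve the normal equations G · a = b where
  G_{ij} = <φ_i, φ_j> and b_i = <f, φ_i>, with φ_0 = 1, φ_1 = x, φ_2 = x^2.
G =
  [2, 0, 2/3]
  [0, 2/3, 0]
  [2/3, 0, 2/5],
b = (-6/5, 8/5, -2/21).
Solving gives a_0 = -41/35, a_1 = 12/5, a_2 = 12/7, so
  g(x) = 12*x^2/7 + 12*x/5 - 41/35.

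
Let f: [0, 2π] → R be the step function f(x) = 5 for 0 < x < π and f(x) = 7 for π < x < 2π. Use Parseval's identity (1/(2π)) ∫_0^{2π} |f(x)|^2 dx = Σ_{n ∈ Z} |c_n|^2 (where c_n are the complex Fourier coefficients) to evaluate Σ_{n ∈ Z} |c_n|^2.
Σ |c_n|^2 = 37

Parseval equates the L^2 energy of f (normalised by 1/(2π)) with the ℓ^2 sum of its Fourier coefficients: (1/(2π)) ∫_0^{2π} |f|^2 = Σ |c_n|^2.
Compute the left side: (1/(2π)) [∫_0^π 5^2 dx + ∫_π^{2π} 7^2 dx] = (1/(2π)) · (25π + 49π) = (25 + 49)/2 = 37.
So Σ_{n ∈ Z} |c_n|^2 = 37.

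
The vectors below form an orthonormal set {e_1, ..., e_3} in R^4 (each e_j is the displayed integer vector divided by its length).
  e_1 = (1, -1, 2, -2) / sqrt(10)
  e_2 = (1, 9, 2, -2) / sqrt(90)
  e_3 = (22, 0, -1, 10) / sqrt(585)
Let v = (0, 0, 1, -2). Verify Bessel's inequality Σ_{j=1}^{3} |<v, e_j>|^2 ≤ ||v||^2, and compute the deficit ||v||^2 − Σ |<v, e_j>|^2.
Σ |<v, e_j>|^2 = 309/65; ||v||^2 = 5; deficit = 16/65

Write each e_j = u_j / sqrt(<u_j, u_j>) where u_j is the displayed integer vector. Then <v, e_j> = <v, u_j> / sqrt(<u_j, u_j>), so |<v, e_j>|^2 = <v, u_j>^2 / <u_j, u_j>.
Coefficients: <v, e_1> = 6/sqrt(10), <v, e_2> = 6/sqrt(90), <v, e_3> = -21/sqrt(585).
Square and sum: Σ |<v, e_j>|^2 = 309/65.
Compute ||v||^2 = v·v = 5.
Deficit = 5 − 309/65 = 16/65 ≥ 0, confirming Bessel's inequality. (The deficit equals ||v − Σ <v,e_j> e_j||^2, the squared distance from v to span{e_j}.)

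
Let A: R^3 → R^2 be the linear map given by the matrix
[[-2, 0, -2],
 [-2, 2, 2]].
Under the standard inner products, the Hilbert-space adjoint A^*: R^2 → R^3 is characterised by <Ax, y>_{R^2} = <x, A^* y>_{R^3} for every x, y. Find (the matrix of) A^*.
A^* = A^T =
[[-2, -2],
 [0, 2],
 [-2, 2]]

For real matrices with standard dot products, the defining identity <Ax, y> = <x, A^* y> gives (Ax)^T y = x^T (A^*) y, i.e. x^T A^T y = x^T (A^*) y. Since this holds for all x, y, we must have A^* = A^T. Therefore
A^* =
[[-2, -2],
 [0, 2],
 [-2, 2]].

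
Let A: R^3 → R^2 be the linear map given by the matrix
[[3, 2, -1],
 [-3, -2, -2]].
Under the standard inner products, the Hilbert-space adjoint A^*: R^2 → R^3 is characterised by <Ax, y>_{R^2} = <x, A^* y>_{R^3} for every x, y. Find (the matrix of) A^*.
A^* = A^T =
[[3, -3],
 [2, -2],
 [-1, -2]]

For real matrices with standard dot products, the defining identity <Ax, y> = <x, A^* y> gives (Ax)^T y = x^T (A^*) y, i.e. x^T A^T y = x^T (A^*) y. Since this holds for all x, y, we must have A^* = A^T. Therefore
A^* =
[[3, -3],
 [2, -2],
 [-1, -2]].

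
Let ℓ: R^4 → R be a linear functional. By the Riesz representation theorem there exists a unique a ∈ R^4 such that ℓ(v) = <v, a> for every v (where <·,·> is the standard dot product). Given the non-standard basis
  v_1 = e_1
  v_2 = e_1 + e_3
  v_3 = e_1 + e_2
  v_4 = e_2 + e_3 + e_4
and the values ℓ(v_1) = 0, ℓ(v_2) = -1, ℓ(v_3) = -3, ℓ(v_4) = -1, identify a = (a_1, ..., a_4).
a = (0, -3, -1, 3)

Write a = (a_1, ..., a_4) in the standard basis. For each basis vector v_i, ℓ(v_i) = <v_i, a> is a linear equation in the a_j's. Collect the n equations into a matrix system V a = ℓ, where row i of V is v_i (expressed in the standard basis). Since V is invertible (lower-triangular with 1s on the diagonal, up to permutation), solve by back-substitution:
  V =
[[1, 0, 0, 0],
 [1, 0, 1, 0],
 [1, 1, 0, 0],
 [0, 1, 1, 1]]
  V a = (0, -1, -3, -1)
Solving gives a = (0, -3, -1, 3).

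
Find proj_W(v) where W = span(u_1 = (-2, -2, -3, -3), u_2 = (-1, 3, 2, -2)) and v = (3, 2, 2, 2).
proj_W(v) = (389/226, 369/226, 283/113, 293/113)

Set up U = [u_1 | ... | u_2] ∈ R^(4×2). The projector onto W = col(U) is P = U (U^T U)^(-1) U^T.
Compute U^T U =
  [26, -4]
  [-4, 18],
and U^T v = (-22, 3).
Solve U^T U · c = U^T v for the coefficients: c = (-96/113, -5/226). The projection is proj_W(v) = U c.
Check: (v - proj_W(v)) · u_1 = 0  (should be 0).
Check: (v - proj_W(v)) · u_2 = 0  (should be 0).
Result: proj_W(v) = (389/226, 369/226, 283/113, 293/113).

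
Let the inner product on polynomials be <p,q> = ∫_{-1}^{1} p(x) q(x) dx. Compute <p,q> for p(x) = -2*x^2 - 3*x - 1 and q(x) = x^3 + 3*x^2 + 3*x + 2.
<p,q> = -274/15

Expand the product: p(x)·q(x) = -2*x^5 - 9*x^4 - 16*x^3 - 16*x^2 - 9*x - 2.
∫_{-1}^{1} of each monomial x^k gives [2/(k+1) if k even, 0 if k odd]. Integrating term-by-term (or equivalently evaluating the antiderivative F(x) = -x^6/3 - 9*x^5/5 - 4*x^4 - 16*x^3/3 - 9*x^2/2 - 2*x at the endpoints):
  F(1) − F(−1) = -539/30 − (3/10) = -274/15.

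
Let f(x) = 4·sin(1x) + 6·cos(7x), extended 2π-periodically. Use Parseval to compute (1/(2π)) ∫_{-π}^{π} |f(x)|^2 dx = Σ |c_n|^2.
Σ |c_n|^2 = 26

Expand |f|^2 and use orthogonality of {sin(nx), cos(mx)} on [-π, π]:
  ∫_{-π}^{π} sin(nx)^2 dx = π, ∫ cos(mx)^2 dx = π, and cross terms integrate to 0.
So ∫_{-π}^{π} f(x)^2 dx = 4^2 · π + 6^2 · π = (16 + 36)π.
Divide by 2π: (16 + 36)/2 = 26.
By Parseval, this equals Σ |c_n|^2.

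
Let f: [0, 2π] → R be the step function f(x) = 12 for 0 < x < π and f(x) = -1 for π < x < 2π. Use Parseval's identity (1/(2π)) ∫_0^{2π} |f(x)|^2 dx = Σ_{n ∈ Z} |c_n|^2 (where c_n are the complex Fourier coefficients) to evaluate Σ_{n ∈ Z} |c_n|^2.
Σ |c_n|^2 = 145/2

Parseval equates the L^2 energy of f (normalised by 1/(2π)) with the ℓ^2 sum of its Fourier coefficients: (1/(2π)) ∫_0^{2π} |f|^2 = Σ |c_n|^2.
Compute the left side: (1/(2π)) [∫_0^π 12^2 dx + ∫_π^{2π} (-1)^2 dx] = (1/(2π)) · (144π + 1π) = (144 + 1)/2 = 145/2.
So Σ_{n ∈ Z} |c_n|^2 = 145/2.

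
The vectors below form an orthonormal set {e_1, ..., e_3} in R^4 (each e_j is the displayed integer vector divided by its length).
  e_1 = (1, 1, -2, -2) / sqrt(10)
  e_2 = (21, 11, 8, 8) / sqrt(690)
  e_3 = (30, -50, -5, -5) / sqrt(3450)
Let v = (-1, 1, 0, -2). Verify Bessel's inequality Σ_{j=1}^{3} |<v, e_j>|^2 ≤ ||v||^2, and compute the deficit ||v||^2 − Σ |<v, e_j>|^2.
Σ |<v, e_j>|^2 = 4; ||v||^2 = 6; deficit = 2

Write each e_j = u_j / sqrt(<u_j, u_j>) where u_j is the displayed integer vector. Then <v, e_j> = <v, u_j> / sqrt(<u_j, u_j>), so |<v, e_j>|^2 = <v, u_j>^2 / <u_j, u_j>.
Coefficients: <v, e_1> = 4/sqrt(10), <v, e_2> = -26/sqrt(690), <v, e_3> = -70/sqrt(3450).
Square and sum: Σ |<v, e_j>|^2 = 4.
Compute ||v||^2 = v·v = 6.
Deficit = 6 − 4 = 2 ≥ 0, confirming Bessel's inequality. (The deficit equals ||v − Σ <v,e_j> e_j||^2, the squared distance from v to span{e_j}.)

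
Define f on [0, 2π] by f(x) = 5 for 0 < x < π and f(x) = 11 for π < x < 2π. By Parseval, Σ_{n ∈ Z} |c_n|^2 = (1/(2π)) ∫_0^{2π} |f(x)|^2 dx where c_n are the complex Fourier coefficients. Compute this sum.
Σ |c_n|^2 = 73

Parseval equates the L^2 energy of f (normalised by 1/(2π)) with the ℓ^2 sum of its Fourier coefficients: (1/(2π)) ∫_0^{2π} |f|^2 = Σ |c_n|^2.
Compute the left side: (1/(2π)) [∫_0^π 5^2 dx + ∫_π^{2π} 11^2 dx] = (1/(2π)) · (25π + 121π) = (25 + 121)/2 = 73.
So Σ_{n ∈ Z} |c_n|^2 = 73.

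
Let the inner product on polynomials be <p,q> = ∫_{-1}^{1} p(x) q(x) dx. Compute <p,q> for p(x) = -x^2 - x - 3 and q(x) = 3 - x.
<p,q> = -58/3

Expand the product: p(x)·q(x) = x^3 - 2*x^2 - 9.
∫_{-1}^{1} of each monomial x^k gives [2/(k+1) if k even, 0 if k odd]. Integrating term-by-term (or equivalently evaluating the antiderivative F(x) = x^4/4 - 2*x^3/3 - 9*x at the endpoints):
  F(1) − F(−1) = -113/12 − (119/12) = -58/3.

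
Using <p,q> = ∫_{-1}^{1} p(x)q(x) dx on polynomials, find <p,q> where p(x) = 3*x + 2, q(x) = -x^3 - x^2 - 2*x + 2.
<p,q> = 22/15

Expand the product: p(x)·q(x) = -3*x^4 - 5*x^3 - 8*x^2 + 2*x + 4.
∫_{-1}^{1} of each monomial x^k gives [2/(k+1) if k even, 0 if k odd]. Integrating term-by-term (or equivalently evaluating the antiderivative F(x) = -3*x^5/5 - 5*x^4/4 - 8*x^3/3 + x^2 + 4*x at the endpoints):
  F(1) − F(−1) = 29/60 − (-59/60) = 22/15.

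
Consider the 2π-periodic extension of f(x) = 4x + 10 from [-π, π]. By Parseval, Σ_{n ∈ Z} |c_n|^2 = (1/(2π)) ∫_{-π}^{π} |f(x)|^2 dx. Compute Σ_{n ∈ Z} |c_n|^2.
Σ |c_n|^2 = 16π^2/3 + 100

Expand and integrate term by term over [-π, π]:
  ∫ (4x)^2 dx = 16·(2π^3/3); ∫ 2·4·(10)·x dx = 0 (odd integrand); ∫ 10^2 dx = 100·2π.
So (1/(2π)) ∫_{-π}^{π} (4x + 10)^2 dx = 16π^2/3 + 100 = 16π^2/3 + 100.
Parseval ⇒ Σ |c_n|^2 = 16π^2/3 + 100.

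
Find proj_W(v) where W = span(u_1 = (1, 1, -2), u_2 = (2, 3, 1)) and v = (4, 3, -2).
proj_W(v) = (223/75, 56/15, -161/75)

Set up U = [u_1 | ... | u_2] ∈ R^(3×2). The projector onto W = col(U) is P = U (U^T U)^(-1) U^T.
Compute U^T U =
  [6, 3]
  [3, 14],
and U^T v = (11, 15).
Solve U^T U · c = U^T v for the coefficients: c = (109/75, 19/25). The projection is proj_W(v) = U c.
Check: (v - proj_W(v)) · u_1 = 0  (should be 0).
Check: (v - proj_W(v)) · u_2 = 0  (should be 0).
Result: proj_W(v) = (223/75, 56/15, -161/75).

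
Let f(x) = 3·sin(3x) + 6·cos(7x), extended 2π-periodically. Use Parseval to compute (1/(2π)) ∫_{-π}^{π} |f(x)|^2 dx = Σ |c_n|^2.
Σ |c_n|^2 = 45/2

Expand |f|^2 and use orthogonality of {sin(nx), cos(mx)} on [-π, π]:
  ∫_{-π}^{π} sin(nx)^2 dx = π, ∫ cos(mx)^2 dx = π, and cross terms integrate to 0.
So ∫_{-π}^{π} f(x)^2 dx = 3^2 · π + 6^2 · π = (9 + 36)π.
Divide by 2π: (9 + 36)/2 = 45/2.
By Parseval, this equals Σ |c_n|^2.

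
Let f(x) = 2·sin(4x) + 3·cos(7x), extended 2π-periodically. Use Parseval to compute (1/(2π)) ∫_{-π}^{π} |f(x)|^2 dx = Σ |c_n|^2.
Σ |c_n|^2 = 13/2

Expand |f|^2 and use orthogonality of {sin(nx), cos(mx)} on [-π, π]:
  ∫_{-π}^{π} sin(nx)^2 dx = π, ∫ cos(mx)^2 dx = π, and cross terms integrate to 0.
So ∫_{-π}^{π} f(x)^2 dx = 2^2 · π + 3^2 · π = (4 + 9)π.
Divide by 2π: (4 + 9)/2 = 13/2.
By Parseval, this equals Σ |c_n|^2.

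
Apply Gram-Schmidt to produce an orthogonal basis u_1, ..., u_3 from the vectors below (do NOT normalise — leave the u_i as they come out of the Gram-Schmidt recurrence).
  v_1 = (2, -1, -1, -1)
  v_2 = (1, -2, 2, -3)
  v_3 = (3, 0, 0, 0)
Orthogonal basis:
  u_1 = (2, -1, -1, -1)
  u_2 = (-3/7, -9/7, 19/7, -16/7)
  u_3 = (126/101, 75/101, 111/101, 66/101)

Apply the Gram-Schmidt recurrence
  u_1 = v_1
  u_i = v_i − Σ_{j<i} ((v_i · u_j) / (u_j · u_j)) · u_j.

Step by step this gives:
  u_1 = (2, -1, -1, -1)
  u_2 = (-3/7, -9/7, 19/7, -16/7)
  u_3 = (126/101, 75/101, 111/101, 66/101)

Orthogonality check:
  u_2 · u_1 = 0 (should be 0)
  u_3 · u_1 = 0 (should be 0)
  u_3 · u_2 = 0 (should be 0)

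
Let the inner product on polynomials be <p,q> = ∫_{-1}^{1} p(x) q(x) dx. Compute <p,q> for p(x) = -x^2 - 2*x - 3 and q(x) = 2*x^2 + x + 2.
<p,q> = -292/15

Expand the product: p(x)·q(x) = -2*x^4 - 5*x^3 - 10*x^2 - 7*x - 6.
∫_{-1}^{1} of each monomial x^k gives [2/(k+1) if k even, 0 if k odd]. Integrating term-by-term (or equivalently evaluating the antiderivative F(x) = -2*x^5/5 - 5*x^4/4 - 10*x^3/3 - 7*x^2/2 - 6*x at the endpoints):
  F(1) − F(−1) = -869/60 − (299/60) = -292/15.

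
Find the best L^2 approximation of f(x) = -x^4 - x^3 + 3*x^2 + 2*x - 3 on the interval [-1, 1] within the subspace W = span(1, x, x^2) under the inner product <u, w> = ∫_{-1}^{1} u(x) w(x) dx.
g(x) = 15*x^2/7 + 7*x/5 - 102/35

The best approximation g ∈ W is the orthogonal projection of f onto W. Writing g = a_0 + a_1 x + a_2 x^2, the coefficients solve the normal equations G · a = b where
  G_{ij} = <φ_i, φ_j> and b_i = <f, φ_i>, with φ_0 = 1, φ_1 = x, φ_2 = x^2.
G =
  [2, 0, 2/3]
  [0, 2/3, 0]
  [2/3, 0, 2/5],
b = (-22/5, 14/15, -38/35).
Solving gives a_0 = -102/35, a_1 = 7/5, a_2 = 15/7, so
  g(x) = 15*x^2/7 + 7*x/5 - 102/35.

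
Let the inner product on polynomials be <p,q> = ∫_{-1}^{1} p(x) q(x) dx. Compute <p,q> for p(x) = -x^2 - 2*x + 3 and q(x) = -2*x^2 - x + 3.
<p,q> = 212/15

Expand the product: p(x)·q(x) = 2*x^4 + 5*x^3 - 7*x^2 - 9*x + 9.
∫_{-1}^{1} of each monomial x^k gives [2/(k+1) if k even, 0 if k odd]. Integrating term-by-term (or equivalently evaluating the antiderivative F(x) = 2*x^5/5 + 5*x^4/4 - 7*x^3/3 - 9*x^2/2 + 9*x at the endpoints):
  F(1) − F(−1) = 229/60 − (-619/60) = 212/15.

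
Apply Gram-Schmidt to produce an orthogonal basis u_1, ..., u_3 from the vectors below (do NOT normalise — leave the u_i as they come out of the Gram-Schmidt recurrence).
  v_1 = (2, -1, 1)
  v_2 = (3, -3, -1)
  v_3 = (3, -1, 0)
Orthogonal basis:
  u_1 = (2, -1, 1)
  u_2 = (1/3, -5/3, -7/3)
  u_3 = (14/25, 7/10, -21/50)

Apply the Gram-Schmidt recurrence
  u_1 = v_1
  u_i = v_i − Σ_{j<i} ((v_i · u_j) / (u_j · u_j)) · u_j.

Step by step this gives:
  u_1 = (2, -1, 1)
  u_2 = (1/3, -5/3, -7/3)
  u_3 = (14/25, 7/10, -21/50)

Orthogonality check:
  u_2 · u_1 = 0 (should be 0)
  u_3 · u_1 = 0 (should be 0)
  u_3 · u_2 = 0 (should be 0)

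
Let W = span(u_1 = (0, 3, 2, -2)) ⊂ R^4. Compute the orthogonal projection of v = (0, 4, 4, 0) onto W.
proj_W(v) = (0, 60/17, 40/17, -40/17)

Set up U = [u_1 | ... | u_1] ∈ R^(4×1). The projector onto W = col(U) is P = U (U^T U)^(-1) U^T.
Compute U^T U =
  [17],
and U^T v = (20).
Solve U^T U · c = U^T v for the coefficients: c = (20/17). The projection is proj_W(v) = U c.
Check: (v - proj_W(v)) · u_1 = 0  (should be 0).
Result: proj_W(v) = (0, 60/17, 40/17, -40/17).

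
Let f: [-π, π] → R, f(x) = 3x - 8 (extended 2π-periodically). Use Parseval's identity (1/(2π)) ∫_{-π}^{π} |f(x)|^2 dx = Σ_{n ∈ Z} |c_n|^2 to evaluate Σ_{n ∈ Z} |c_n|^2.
Σ |c_n|^2 = 3π^2 + 64

Expand and integrate term by term over [-π, π]:
  ∫ (3x)^2 dx = 9·(2π^3/3); ∫ 2·3·(-8)·x dx = 0 (odd integrand); ∫ (-8)^2 dx = 64·2π.
So (1/(2π)) ∫_{-π}^{π} (3x - 8)^2 dx = 9π^2/3 + 64 = 3π^2 + 64.
Parseval ⇒ Σ |c_n|^2 = 3π^2 + 64.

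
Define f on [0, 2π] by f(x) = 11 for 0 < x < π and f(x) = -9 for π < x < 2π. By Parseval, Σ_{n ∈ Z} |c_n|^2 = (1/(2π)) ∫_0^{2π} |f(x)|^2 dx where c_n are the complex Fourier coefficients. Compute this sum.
Σ |c_n|^2 = 101

Parseval equates the L^2 energy of f (normalised by 1/(2π)) with the ℓ^2 sum of its Fourier coefficients: (1/(2π)) ∫_0^{2π} |f|^2 = Σ |c_n|^2.
Compute the left side: (1/(2π)) [∫_0^π 11^2 dx + ∫_π^{2π} (-9)^2 dx] = (1/(2π)) · (121π + 81π) = (121 + 81)/2 = 101.
So Σ_{n ∈ Z} |c_n|^2 = 101.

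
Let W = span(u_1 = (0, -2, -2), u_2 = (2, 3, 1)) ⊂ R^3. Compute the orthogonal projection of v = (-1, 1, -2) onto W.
proj_W(v) = (1/3, -1/3, -2/3)

Set up U = [u_1 | ... | u_2] ∈ R^(3×2). The projector onto W = col(U) is P = U (U^T U)^(-1) U^T.
Compute U^T U =
  [8, -8]
  [-8, 14],
and U^T v = (2, -1).
Solve U^T U · c = U^T v for the coefficients: c = (5/12, 1/6). The projection is proj_W(v) = U c.
Check: (v - proj_W(v)) · u_1 = 0  (should be 0).
Check: (v - proj_W(v)) · u_2 = 0  (should be 0).
Result: proj_W(v) = (1/3, -1/3, -2/3).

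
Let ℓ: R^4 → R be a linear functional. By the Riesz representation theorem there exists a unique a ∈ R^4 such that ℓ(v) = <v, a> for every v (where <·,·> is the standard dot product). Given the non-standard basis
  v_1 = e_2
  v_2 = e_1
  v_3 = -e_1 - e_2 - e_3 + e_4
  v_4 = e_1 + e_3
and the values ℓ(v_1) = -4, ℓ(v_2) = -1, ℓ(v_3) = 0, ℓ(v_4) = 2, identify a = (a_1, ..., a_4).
a = (-1, -4, 3, -2)

Write a = (a_1, ..., a_4) in the standard basis. For each basis vector v_i, ℓ(v_i) = <v_i, a> is a linear equation in the a_j's. Collect the n equations into a matrix system V a = ℓ, where row i of V is v_i (expressed in the standard basis). Since V is invertible (lower-triangular with 1s on the diagonal, up to permutation), solve by back-substitution:
  V =
[[0, 1, 0, 0],
 [1, 0, 0, 0],
 [-1, -1, -1, 1],
 [1, 0, 1, 0]]
  V a = (-4, -1, 0, 2)
Solving gives a = (-1, -4, 3, -2).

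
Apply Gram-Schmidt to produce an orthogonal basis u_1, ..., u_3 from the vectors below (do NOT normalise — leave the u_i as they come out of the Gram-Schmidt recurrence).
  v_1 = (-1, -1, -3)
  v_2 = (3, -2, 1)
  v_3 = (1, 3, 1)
Orthogonal basis:
  u_1 = (-1, -1, -3)
  u_2 = (29/11, -26/11, -1/11)
  u_3 = (91/69, 104/69, -65/69)

Apply the Gram-Schmidt recurrence
  u_1 = v_1
  u_i = v_i − Σ_{j<i} ((v_i · u_j) / (u_j · u_j)) · u_j.

Step by step this gives:
  u_1 = (-1, -1, -3)
  u_2 = (29/11, -26/11, -1/11)
  u_3 = (91/69, 104/69, -65/69)

Orthogonality check:
  u_2 · u_1 = 0 (should be 0)
  u_3 · u_1 = 0 (should be 0)
  u_3 · u_2 = 0 (should be 0)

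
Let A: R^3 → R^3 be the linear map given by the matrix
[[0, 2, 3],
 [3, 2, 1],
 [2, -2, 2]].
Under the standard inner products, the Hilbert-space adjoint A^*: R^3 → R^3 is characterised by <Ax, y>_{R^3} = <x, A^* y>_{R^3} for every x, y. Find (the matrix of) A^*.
A^* = A^T =
[[0, 3, 2],
 [2, 2, -2],
 [3, 1, 2]]

For real matrices with standard dot products, the defining identity <Ax, y> = <x, A^* y> gives (Ax)^T y = x^T (A^*) y, i.e. x^T A^T y = x^T (A^*) y. Since this holds for all x, y, we must have A^* = A^T. Therefore
A^* =
[[0, 3, 2],
 [2, 2, -2],
 [3, 1, 2]].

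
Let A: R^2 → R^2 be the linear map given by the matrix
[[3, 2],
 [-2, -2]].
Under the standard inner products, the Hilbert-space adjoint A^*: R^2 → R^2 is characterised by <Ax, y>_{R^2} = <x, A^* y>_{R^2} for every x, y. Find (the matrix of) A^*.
A^* = A^T =
[[3, -2],
 [2, -2]]

For real matrices with standard dot products, the defining identity <Ax, y> = <x, A^* y> gives (Ax)^T y = x^T (A^*) y, i.e. x^T A^T y = x^T (A^*) y. Since this holds for all x, y, we must have A^* = A^T. Therefore
A^* =
[[3, -2],
 [2, -2]].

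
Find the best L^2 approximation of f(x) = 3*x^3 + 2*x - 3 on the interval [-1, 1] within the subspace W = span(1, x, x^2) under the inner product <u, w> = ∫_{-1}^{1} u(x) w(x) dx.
g(x) = 19*x/5 - 3

The best approximation g ∈ W is the orthogonal projection of f onto W. Writing g = a_0 + a_1 x + a_2 x^2, the coefficients solve the normal equations G · a = b where
  G_{ij} = <φ_i, φ_j> and b_i = <f, φ_i>, with φ_0 = 1, φ_1 = x, φ_2 = x^2.
G =
  [2, 0, 2/3]
  [0, 2/3, 0]
  [2/3, 0, 2/5],
b = (-6, 38/15, -2).
Solving gives a_0 = -3, a_1 = 19/5, a_2 = 0, so
  g(x) = 19*x/5 - 3.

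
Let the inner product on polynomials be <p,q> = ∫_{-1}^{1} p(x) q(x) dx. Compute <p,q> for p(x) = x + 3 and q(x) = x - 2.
<p,q> = -34/3

Expand the product: p(x)·q(x) = x^2 + x - 6.
∫_{-1}^{1} of each monomial x^k gives [2/(k+1) if k even, 0 if k odd]. Integrating term-by-term (or equivalently evaluating the antiderivative F(x) = x^3/3 + x^2/2 - 6*x at the endpoints):
  F(1) − F(−1) = -31/6 − (37/6) = -34/3.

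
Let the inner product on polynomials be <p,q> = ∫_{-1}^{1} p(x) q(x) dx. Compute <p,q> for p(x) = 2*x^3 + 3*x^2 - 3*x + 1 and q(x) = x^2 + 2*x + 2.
<p,q> = 112/15

Expand the product: p(x)·q(x) = 2*x^5 + 7*x^4 + 7*x^3 + x^2 - 4*x + 2.
∫_{-1}^{1} of each monomial x^k gives [2/(k+1) if k even, 0 if k odd]. Integrating term-by-term (or equivalently evaluating the antiderivative F(x) = x^6/3 + 7*x^5/5 + 7*x^4/4 + x^3/3 - 2*x^2 + 2*x at the endpoints):
  F(1) − F(−1) = 229/60 − (-73/20) = 112/15.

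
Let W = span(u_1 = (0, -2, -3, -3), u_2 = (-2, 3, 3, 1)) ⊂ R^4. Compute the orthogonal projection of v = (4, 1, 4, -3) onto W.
proj_W(v) = (2/91, 40/91, 123/182, 127/182)

Set up U = [u_1 | ... | u_2] ∈ R^(4×2). The projector onto W = col(U) is P = U (U^T U)^(-1) U^T.
Compute U^T U =
  [22, -18]
  [-18, 23],
and U^T v = (-5, 4).
Solve U^T U · c = U^T v for the coefficients: c = (-43/182, -1/91). The projection is proj_W(v) = U c.
Check: (v - proj_W(v)) · u_1 = 0  (should be 0).
Check: (v - proj_W(v)) · u_2 = 0  (should be 0).
Result: proj_W(v) = (2/91, 40/91, 123/182, 127/182).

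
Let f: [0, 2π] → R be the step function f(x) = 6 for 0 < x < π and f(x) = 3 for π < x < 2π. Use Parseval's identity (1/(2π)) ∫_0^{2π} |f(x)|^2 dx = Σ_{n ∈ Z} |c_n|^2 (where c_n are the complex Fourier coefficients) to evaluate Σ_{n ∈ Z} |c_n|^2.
Σ |c_n|^2 = 45/2

Parseval equates the L^2 energy of f (normalised by 1/(2π)) with the ℓ^2 sum of its Fourier coefficients: (1/(2π)) ∫_0^{2π} |f|^2 = Σ |c_n|^2.
Compute the left side: (1/(2π)) [∫_0^π 6^2 dx + ∫_π^{2π} 3^2 dx] = (1/(2π)) · (36π + 9π) = (36 + 9)/2 = 45/2.
So Σ_{n ∈ Z} |c_n|^2 = 45/2.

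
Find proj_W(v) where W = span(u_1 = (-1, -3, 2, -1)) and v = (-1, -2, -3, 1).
proj_W(v) = (0, 0, 0, 0)

Set up U = [u_1 | ... | u_1] ∈ R^(4×1). The projector onto W = col(U) is P = U (U^T U)^(-1) U^T.
Compute U^T U =
  [15],
and U^T v = (0).
Solve U^T U · c = U^T v for the coefficients: c = (0). The projection is proj_W(v) = U c.
Check: (v - proj_W(v)) · u_1 = 0  (should be 0).
Result: proj_W(v) = (0, 0, 0, 0).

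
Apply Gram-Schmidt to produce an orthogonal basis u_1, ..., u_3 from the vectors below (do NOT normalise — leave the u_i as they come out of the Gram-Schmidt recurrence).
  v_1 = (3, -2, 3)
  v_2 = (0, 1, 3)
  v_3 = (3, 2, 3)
Orthogonal basis:
  u_1 = (3, -2, 3)
  u_2 = (-21/22, 18/11, 45/22)
  u_3 = (36/19, 36/19, -12/19)

Apply the Gram-Schmidt recurrence
  u_1 = v_1
  u_i = v_i − Σ_{j<i} ((v_i · u_j) / (u_j · u_j)) · u_j.

Step by step this gives:
  u_1 = (3, -2, 3)
  u_2 = (-21/22, 18/11, 45/22)
  u_3 = (36/19, 36/19, -12/19)

Orthogonality check:
  u_2 · u_1 = 0 (should be 0)
  u_3 · u_1 = 0 (should be 0)
  u_3 · u_2 = 0 (should be 0)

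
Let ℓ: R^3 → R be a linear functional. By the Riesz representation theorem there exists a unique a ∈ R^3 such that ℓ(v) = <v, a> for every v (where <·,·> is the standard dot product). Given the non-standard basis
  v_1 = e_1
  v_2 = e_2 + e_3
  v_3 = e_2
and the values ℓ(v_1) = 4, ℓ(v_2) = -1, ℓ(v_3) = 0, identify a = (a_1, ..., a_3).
a = (4, 0, -1)

Write a = (a_1, ..., a_3) in the standard basis. For each basis vector v_i, ℓ(v_i) = <v_i, a> is a linear equation in the a_j's. Collect the n equations into a matrix system V a = ℓ, where row i of V is v_i (expressed in the standard basis). Since V is invertible (lower-triangular with 1s on the diagonal, up to permutation), solve by back-substitution:
  V =
[[1, 0, 0],
 [0, 1, 1],
 [0, 1, 0]]
  V a = (4, -1, 0)
Solving gives a = (4, 0, -1).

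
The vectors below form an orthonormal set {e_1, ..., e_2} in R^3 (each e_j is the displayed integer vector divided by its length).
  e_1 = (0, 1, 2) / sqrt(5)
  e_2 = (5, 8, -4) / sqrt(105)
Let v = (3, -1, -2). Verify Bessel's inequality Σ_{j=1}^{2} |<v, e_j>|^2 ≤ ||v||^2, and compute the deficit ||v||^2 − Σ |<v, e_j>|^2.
Σ |<v, e_j>|^2 = 50/7; ||v||^2 = 14; deficit = 48/7

Write each e_j = u_j / sqrt(<u_j, u_j>) where u_j is the displayed integer vector. Then <v, e_j> = <v, u_j> / sqrt(<u_j, u_j>), so |<v, e_j>|^2 = <v, u_j>^2 / <u_j, u_j>.
Coefficients: <v, e_1> = -5/sqrt(5), <v, e_2> = 15/sqrt(105).
Square and sum: Σ |<v, e_j>|^2 = 50/7.
Compute ||v||^2 = v·v = 14.
Deficit = 14 − 50/7 = 48/7 ≥ 0, confirming Bessel's inequality. (The deficit equals ||v − Σ <v,e_j> e_j||^2, the squared distance from v to span{e_j}.)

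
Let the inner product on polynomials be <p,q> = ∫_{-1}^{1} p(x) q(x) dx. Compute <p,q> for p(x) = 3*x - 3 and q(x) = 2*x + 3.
<p,q> = -14

Expand the product: p(x)·q(x) = 6*x^2 + 3*x - 9.
∫_{-1}^{1} of each monomial x^k gives [2/(k+1) if k even, 0 if k odd]. Integrating term-by-term (or equivalently evaluating the antiderivative F(x) = 2*x^3 + 3*x^2/2 - 9*x at the endpoints):
  F(1) − F(−1) = -11/2 − (17/2) = -14.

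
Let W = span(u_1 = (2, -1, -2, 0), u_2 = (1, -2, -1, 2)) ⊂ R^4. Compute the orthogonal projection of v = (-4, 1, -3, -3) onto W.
proj_W(v) = (-5/18, 17/9, 5/18, -7/3)

Set up U = [u_1 | ... | u_2] ∈ R^(4×2). The projector onto W = col(U) is P = U (U^T U)^(-1) U^T.
Compute U^T U =
  [9, 6]
  [6, 10],
and U^T v = (-3, -9).
Solve U^T U · c = U^T v for the coefficients: c = (4/9, -7/6). The projection is proj_W(v) = U c.
Check: (v - proj_W(v)) · u_1 = 0  (should be 0).
Check: (v - proj_W(v)) · u_2 = 0  (should be 0).
Result: proj_W(v) = (-5/18, 17/9, 5/18, -7/3).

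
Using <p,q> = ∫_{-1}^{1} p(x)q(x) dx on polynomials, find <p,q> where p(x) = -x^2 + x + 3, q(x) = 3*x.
<p,q> = 2

Expand the product: p(x)·q(x) = -3*x^3 + 3*x^2 + 9*x.
∫_{-1}^{1} of each monomial x^k gives [2/(k+1) if k even, 0 if k odd]. Integrating term-by-term (or equivalently evaluating the antiderivative F(x) = -3*x^4/4 + x^3 + 9*x^2/2 at the endpoints):
  F(1) − F(−1) = 19/4 − (11/4) = 2.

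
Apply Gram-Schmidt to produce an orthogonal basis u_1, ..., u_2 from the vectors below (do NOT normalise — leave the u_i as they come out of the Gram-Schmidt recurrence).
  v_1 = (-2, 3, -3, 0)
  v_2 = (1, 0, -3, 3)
Orthogonal basis:
  u_1 = (-2, 3, -3, 0)
  u_2 = (18/11, -21/22, -45/22, 3)

Apply the Gram-Schmidt recurrence
  u_1 = v_1
  u_i = v_i − Σ_{j<i} ((v_i · u_j) / (u_j · u_j)) · u_j.

Step by step this gives:
  u_1 = (-2, 3, -3, 0)
  u_2 = (18/11, -21/22, -45/22, 3)

Orthogonality check:
  u_2 · u_1 = 0 (should be 0)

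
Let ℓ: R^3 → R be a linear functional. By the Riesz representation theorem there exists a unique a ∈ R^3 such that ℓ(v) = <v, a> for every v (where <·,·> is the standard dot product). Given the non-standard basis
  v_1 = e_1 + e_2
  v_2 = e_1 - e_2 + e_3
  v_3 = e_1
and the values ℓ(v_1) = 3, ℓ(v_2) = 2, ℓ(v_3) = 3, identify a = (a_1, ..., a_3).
a = (3, 0, -1)

Write a = (a_1, ..., a_3) in the standard basis. For each basis vector v_i, ℓ(v_i) = <v_i, a> is a linear equation in the a_j's. Collect the n equations into a matrix system V a = ℓ, where row i of V is v_i (expressed in the standard basis). Since V is invertible (lower-triangular with 1s on the diagonal, up to permutation), solve by back-substitution:
  V =
[[1, 1, 0],
 [1, -1, 1],
 [1, 0, 0]]
  V a = (3, 2, 3)
Solving gives a = (3, 0, -1).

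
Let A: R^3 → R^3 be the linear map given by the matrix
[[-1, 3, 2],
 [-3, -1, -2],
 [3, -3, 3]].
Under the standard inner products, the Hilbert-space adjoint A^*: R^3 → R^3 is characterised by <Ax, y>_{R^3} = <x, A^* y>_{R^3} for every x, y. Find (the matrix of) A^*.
A^* = A^T =
[[-1, -3, 3],
 [3, -1, -3],
 [2, -2, 3]]

For real matrices with standard dot products, the defining identity <Ax, y> = <x, A^* y> gives (Ax)^T y = x^T (A^*) y, i.e. x^T A^T y = x^T (A^*) y. Since this holds for all x, y, we must have A^* = A^T. Therefore
A^* =
[[-1, -3, 3],
 [3, -1, -3],
 [2, -2, 3]].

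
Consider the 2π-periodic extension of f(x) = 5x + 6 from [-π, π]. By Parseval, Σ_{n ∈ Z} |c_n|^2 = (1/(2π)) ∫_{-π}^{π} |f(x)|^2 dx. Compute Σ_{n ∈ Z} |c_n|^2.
Σ |c_n|^2 = 25π^2/3 + 36

Expand and integrate term by term over [-π, π]:
  ∫ (5x)^2 dx = 25·(2π^3/3); ∫ 2·5·(6)·x dx = 0 (odd integrand); ∫ 6^2 dx = 36·2π.
So (1/(2π)) ∫_{-π}^{π} (5x + 6)^2 dx = 25π^2/3 + 36 = 25π^2/3 + 36.
Parseval ⇒ Σ |c_n|^2 = 25π^2/3 + 36.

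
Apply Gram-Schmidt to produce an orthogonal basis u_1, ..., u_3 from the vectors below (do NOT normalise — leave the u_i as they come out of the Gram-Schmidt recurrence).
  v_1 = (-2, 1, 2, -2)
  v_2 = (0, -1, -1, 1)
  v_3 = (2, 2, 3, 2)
Orthogonal basis:
  u_1 = (-2, 1, 2, -2)
  u_2 = (-10/13, -8/13, -3/13, 3/13)
  u_3 = (-1/7, 2/7, 33/14, 37/14)

Apply the Gram-Schmidt recurrence
  u_1 = v_1
  u_i = v_i − Σ_{j<i} ((v_i · u_j) / (u_j · u_j)) · u_j.

Step by step this gives:
  u_1 = (-2, 1, 2, -2)
  u_2 = (-10/13, -8/13, -3/13, 3/13)
  u_3 = (-1/7, 2/7, 33/14, 37/14)

Orthogonality check:
  u_2 · u_1 = 0 (should be 0)
  u_3 · u_1 = 0 (should be 0)
  u_3 · u_2 = 0 (should be 0)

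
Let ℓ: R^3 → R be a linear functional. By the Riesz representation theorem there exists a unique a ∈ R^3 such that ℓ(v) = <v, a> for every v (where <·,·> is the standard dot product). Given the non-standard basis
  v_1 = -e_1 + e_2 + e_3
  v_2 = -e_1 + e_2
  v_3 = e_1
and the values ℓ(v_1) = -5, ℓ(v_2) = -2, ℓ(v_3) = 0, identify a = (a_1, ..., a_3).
a = (0, -2, -3)

Write a = (a_1, ..., a_3) in the standard basis. For each basis vector v_i, ℓ(v_i) = <v_i, a> is a linear equation in the a_j's. Collect the n equations into a matrix system V a = ℓ, where row i of V is v_i (expressed in the standard basis). Since V is invertible (lower-triangular with 1s on the diagonal, up to permutation), solve by back-substitution:
  V =
[[-1, 1, 1],
 [-1, 1, 0],
 [1, 0, 0]]
  V a = (-5, -2, 0)
Solving gives a = (0, -2, -3).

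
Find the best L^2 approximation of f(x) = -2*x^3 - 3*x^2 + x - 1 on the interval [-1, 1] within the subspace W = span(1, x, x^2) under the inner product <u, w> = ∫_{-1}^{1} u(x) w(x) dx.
g(x) = -3*x^2 - x/5 - 1

The best approximation g ∈ W is the orthogonal projection of f onto W. Writing g = a_0 + a_1 x + a_2 x^2, the coefficients solve the normal equations G · a = b where
  G_{ij} = <φ_i, φ_j> and b_i = <f, φ_i>, with φ_0 = 1, φ_1 = x, φ_2 = x^2.
G =
  [2, 0, 2/3]
  [0, 2/3, 0]
  [2/3, 0, 2/5],
b = (-4, -2/15, -28/15).
Solving gives a_0 = -1, a_1 = -1/5, a_2 = -3, so
  g(x) = -3*x^2 - x/5 - 1.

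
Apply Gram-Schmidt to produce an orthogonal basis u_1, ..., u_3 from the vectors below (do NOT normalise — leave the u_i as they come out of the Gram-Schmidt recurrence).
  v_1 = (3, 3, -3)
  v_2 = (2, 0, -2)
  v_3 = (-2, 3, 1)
Orthogonal basis:
  u_1 = (3, 3, -3)
  u_2 = (2/3, -4/3, -2/3)
  u_3 = (-1/2, 0, -1/2)

Apply the Gram-Schmidt recurrence
  u_1 = v_1
  u_i = v_i − Σ_{j<i} ((v_i · u_j) / (u_j · u_j)) · u_j.

Step by step this gives:
  u_1 = (3, 3, -3)
  u_2 = (2/3, -4/3, -2/3)
  u_3 = (-1/2, 0, -1/2)

Orthogonality check:
  u_2 · u_1 = 0 (should be 0)
  u_3 · u_1 = 0 (should be 0)
  u_3 · u_2 = 0 (should be 0)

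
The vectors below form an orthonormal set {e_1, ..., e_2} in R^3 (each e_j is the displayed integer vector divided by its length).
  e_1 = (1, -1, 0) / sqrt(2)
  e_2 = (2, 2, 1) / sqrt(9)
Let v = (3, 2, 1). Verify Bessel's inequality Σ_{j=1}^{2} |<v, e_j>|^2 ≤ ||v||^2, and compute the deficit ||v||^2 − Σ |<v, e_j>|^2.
Σ |<v, e_j>|^2 = 251/18; ||v||^2 = 14; deficit = 1/18

Write each e_j = u_j / sqrt(<u_j, u_j>) where u_j is the displayed integer vector. Then <v, e_j> = <v, u_j> / sqrt(<u_j, u_j>), so |<v, e_j>|^2 = <v, u_j>^2 / <u_j, u_j>.
Coefficients: <v, e_1> = 1/sqrt(2), <v, e_2> = 11/sqrt(9).
Square and sum: Σ |<v, e_j>|^2 = 251/18.
Compute ||v||^2 = v·v = 14.
Deficit = 14 − 251/18 = 1/18 ≥ 0, confirming Bessel's inequality. (The deficit equals ||v − Σ <v,e_j> e_j||^2, the squared distance from v to span{e_j}.)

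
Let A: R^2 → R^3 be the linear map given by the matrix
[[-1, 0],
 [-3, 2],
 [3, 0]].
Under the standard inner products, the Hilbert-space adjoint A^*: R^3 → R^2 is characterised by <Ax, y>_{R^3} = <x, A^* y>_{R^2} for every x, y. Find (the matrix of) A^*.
A^* = A^T =
[[-1, -3, 3],
 [0, 2, 0]]

For real matrices with standard dot products, the defining identity <Ax, y> = <x, A^* y> gives (Ax)^T y = x^T (A^*) y, i.e. x^T A^T y = x^T (A^*) y. Since this holds for all x, y, we must have A^* = A^T. Therefore
A^* =
[[-1, -3, 3],
 [0, 2, 0]].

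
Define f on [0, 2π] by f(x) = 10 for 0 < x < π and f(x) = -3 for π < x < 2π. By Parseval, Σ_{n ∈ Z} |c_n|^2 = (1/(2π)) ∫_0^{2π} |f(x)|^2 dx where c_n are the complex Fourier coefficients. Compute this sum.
Σ |c_n|^2 = 109/2

Parseval equates the L^2 energy of f (normalised by 1/(2π)) with the ℓ^2 sum of its Fourier coefficients: (1/(2π)) ∫_0^{2π} |f|^2 = Σ |c_n|^2.
Compute the left side: (1/(2π)) [∫_0^π 10^2 dx + ∫_π^{2π} (-3)^2 dx] = (1/(2π)) · (100π + 9π) = (100 + 9)/2 = 109/2.
So Σ_{n ∈ Z} |c_n|^2 = 109/2.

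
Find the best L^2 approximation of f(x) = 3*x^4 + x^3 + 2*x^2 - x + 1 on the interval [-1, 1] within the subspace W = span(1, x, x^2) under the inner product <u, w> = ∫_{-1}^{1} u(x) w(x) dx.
g(x) = 32*x^2/7 - 2*x/5 + 26/35

The best approximation g ∈ W is the orthogonal projection of f onto W. Writing g = a_0 + a_1 x + a_2 x^2, the coefficients solve the normal equations G · a = b where
  G_{ij} = <φ_i, φ_j> and b_i = <f, φ_i>, with φ_0 = 1, φ_1 = x, φ_2 = x^2.
G =
  [2, 0, 2/3]
  [0, 2/3, 0]
  [2/3, 0, 2/5],
b = (68/15, -4/15, 244/105).
Solving gives a_0 = 26/35, a_1 = -2/5, a_2 = 32/7, so
  g(x) = 32*x^2/7 - 2*x/5 + 26/35.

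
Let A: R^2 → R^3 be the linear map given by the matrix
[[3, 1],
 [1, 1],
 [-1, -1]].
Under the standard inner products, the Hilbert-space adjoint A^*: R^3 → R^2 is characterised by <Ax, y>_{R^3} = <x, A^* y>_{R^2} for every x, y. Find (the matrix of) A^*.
A^* = A^T =
[[3, 1, -1],
 [1, 1, -1]]

For real matrices with standard dot products, the defining identity <Ax, y> = <x, A^* y> gives (Ax)^T y = x^T (A^*) y, i.e. x^T A^T y = x^T (A^*) y. Since this holds for all x, y, we must have A^* = A^T. Therefore
A^* =
[[3, 1, -1],
 [1, 1, -1]].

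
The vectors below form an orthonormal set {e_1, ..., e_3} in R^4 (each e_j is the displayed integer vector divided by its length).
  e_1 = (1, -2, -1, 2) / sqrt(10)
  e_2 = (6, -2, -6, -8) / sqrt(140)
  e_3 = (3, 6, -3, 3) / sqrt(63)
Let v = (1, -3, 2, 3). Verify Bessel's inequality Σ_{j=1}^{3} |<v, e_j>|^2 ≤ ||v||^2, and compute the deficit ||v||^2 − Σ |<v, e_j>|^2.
Σ |<v, e_j>|^2 = 37/2; ||v||^2 = 23; deficit = 9/2

Write each e_j = u_j / sqrt(<u_j, u_j>) where u_j is the displayed integer vector. Then <v, e_j> = <v, u_j> / sqrt(<u_j, u_j>), so |<v, e_j>|^2 = <v, u_j>^2 / <u_j, u_j>.
Coefficients: <v, e_1> = 11/sqrt(10), <v, e_2> = -24/sqrt(140), <v, e_3> = -12/sqrt(63).
Square and sum: Σ |<v, e_j>|^2 = 37/2.
Compute ||v||^2 = v·v = 23.
Deficit = 23 − 37/2 = 9/2 ≥ 0, confirming Bessel's inequality. (The deficit equals ||v − Σ <v,e_j> e_j||^2, the squared distance from v to span{e_j}.)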